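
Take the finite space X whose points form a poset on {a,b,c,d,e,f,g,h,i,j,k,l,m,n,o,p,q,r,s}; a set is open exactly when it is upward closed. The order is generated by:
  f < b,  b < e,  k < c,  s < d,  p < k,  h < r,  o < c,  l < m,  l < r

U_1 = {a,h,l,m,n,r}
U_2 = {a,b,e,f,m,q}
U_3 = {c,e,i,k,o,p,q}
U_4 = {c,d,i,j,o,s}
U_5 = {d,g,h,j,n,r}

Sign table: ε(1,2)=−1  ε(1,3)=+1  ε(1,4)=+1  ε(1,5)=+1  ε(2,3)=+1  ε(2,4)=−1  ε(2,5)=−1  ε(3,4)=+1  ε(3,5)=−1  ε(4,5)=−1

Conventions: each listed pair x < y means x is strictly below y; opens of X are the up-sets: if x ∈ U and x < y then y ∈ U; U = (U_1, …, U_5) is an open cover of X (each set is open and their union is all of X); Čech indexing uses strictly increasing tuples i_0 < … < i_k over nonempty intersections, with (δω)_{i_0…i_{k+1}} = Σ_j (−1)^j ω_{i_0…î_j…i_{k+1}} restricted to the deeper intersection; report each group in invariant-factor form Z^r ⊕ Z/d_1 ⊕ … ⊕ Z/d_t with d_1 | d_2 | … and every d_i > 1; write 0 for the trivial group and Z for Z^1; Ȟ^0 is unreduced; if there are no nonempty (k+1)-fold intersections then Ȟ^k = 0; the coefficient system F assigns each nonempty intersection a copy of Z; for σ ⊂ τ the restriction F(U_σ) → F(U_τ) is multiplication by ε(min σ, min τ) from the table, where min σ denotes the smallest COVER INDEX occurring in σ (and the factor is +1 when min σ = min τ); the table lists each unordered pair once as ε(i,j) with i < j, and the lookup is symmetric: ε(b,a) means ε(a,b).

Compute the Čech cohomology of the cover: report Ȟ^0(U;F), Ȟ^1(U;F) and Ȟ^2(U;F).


nonempty intersections:
  U12={a,m} U15={h,n,r} U23={e,q} U34={c,i,o} U45={d,j}
C dims 5,5; δ0: rk 4, SNF 1^4
Ȟ^0: (5−4)−0=1 ⇒ Z
Ȟ^1: (5−0)−4=1 ⇒ Z
Ȟ^2: (0−0)−0=0 ⇒ 0

Ȟ^0 ≅ Z, Ȟ^1 ≅ Z and Ȟ^2 ≅ 0


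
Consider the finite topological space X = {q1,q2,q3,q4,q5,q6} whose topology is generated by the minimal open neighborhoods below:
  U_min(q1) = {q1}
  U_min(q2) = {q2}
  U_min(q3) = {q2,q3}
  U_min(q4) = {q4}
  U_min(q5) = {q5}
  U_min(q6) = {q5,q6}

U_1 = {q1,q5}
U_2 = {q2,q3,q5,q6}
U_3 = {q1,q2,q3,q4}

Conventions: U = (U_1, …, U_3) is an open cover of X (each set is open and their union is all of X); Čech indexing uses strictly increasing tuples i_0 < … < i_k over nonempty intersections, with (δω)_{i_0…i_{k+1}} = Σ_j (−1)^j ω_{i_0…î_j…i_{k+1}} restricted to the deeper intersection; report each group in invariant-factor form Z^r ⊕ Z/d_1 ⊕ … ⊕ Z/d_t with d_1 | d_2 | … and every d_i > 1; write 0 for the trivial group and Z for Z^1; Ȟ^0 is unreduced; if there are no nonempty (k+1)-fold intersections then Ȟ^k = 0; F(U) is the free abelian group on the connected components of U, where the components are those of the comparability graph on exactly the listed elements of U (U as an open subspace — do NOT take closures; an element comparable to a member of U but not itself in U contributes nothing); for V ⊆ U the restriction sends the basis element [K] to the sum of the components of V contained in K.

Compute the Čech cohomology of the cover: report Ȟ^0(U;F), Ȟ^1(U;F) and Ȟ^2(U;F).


cover nerve:
  U12={q5} U13={q1} U23={q2,q3}
components per intersection:
  U1: {q1} {q5}
  U2: {q2,q3} {q5,q6}
  U3: {q1} {q2,q3} {q4}
  U12: {q5}
  U13: {q1}
  U23: {q2,q3}
C dims 7,3; δ0: rk 3, SNF 1^3
Ȟ^0: (7−3)−0=4 ⇒ Z^4
Ȟ^1: (3−0)−3=0 ⇒ 0
Ȟ^2: (0−0)−0=0 ⇒ 0

Ȟ^0(U;F) ≅ Z^4,  Ȟ^1(U;F) ≅ 0,  Ȟ^2(U;F) ≅ 0


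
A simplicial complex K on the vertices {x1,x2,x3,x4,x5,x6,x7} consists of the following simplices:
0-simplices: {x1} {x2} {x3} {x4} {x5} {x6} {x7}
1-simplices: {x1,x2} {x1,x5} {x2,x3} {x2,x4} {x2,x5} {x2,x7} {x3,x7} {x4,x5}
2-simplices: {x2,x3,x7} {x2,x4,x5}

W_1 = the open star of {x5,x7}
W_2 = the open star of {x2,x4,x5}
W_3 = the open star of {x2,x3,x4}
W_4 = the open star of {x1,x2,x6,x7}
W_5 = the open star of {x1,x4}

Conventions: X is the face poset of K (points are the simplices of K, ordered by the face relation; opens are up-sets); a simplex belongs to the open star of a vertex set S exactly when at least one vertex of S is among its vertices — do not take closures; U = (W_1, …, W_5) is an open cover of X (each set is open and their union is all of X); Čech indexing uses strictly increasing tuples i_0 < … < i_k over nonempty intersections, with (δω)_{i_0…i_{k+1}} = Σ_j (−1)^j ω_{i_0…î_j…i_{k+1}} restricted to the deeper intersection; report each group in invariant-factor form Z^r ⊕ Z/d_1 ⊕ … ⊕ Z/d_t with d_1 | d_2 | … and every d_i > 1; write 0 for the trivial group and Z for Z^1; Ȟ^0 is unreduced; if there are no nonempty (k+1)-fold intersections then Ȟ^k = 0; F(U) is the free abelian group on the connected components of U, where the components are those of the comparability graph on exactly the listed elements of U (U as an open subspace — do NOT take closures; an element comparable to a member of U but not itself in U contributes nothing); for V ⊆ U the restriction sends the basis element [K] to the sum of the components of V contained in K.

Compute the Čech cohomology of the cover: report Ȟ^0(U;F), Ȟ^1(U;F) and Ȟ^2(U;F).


intersection data:
  W1={{x5},{x7},{x1,x5},{x2,x5},{x2,x7},{x3,x7},{x4,x5},{x2,x3,x7},{x2,x4,x5}} W2={{x2},{x4},{x5},{x1,x2},{x1,x5},{x2,x3},{x2,x4},{x2,x5},{x2,x7},{x4,x5},{x2,x3,x7},{x2,x4,x5}} W3={{x2},{x3},{x4},{x1,x2},{x2,x3},{x2,x4},{x2,x5},{x2,x7},{x3,x7},{x4,x5},{x2,x3,x7},{x2,x4,x5}} W4={{x1},{x2},{x6},{x7},{x1,x2},{x1,x5},{x2,x3},{x2,x4},{x2,x5},{x2,x7},{x3,x7},{x2,x3,x7},{x2,x4,x5}} W5={{x1},{x4},{x1,x2},{x1,x5},{x2,x4},{x4,x5},{x2,x4,x5}}
  W12={{x5},{x1,x5},{x2,x5},{x2,x7},{x4,x5},{x2,x3,x7},{x2,x4,x5}} W13={{x2,x5},{x2,x7},{x3,x7},{x4,x5},{x2,x3,x7},{x2,x4,x5}} W14={{x7},{x1,x5},{x2,x5},{x2,x7},{x3,x7},{x2,x3,x7},{x2,x4,x5}} W15={{x1,x5},{x4,x5},{x2,x4,x5}} W23={{x2},{x4},{x1,x2},{x2,x3},{x2,x4},{x2,x5},{x2,x7},{x4,x5},{x2,x3,x7},{x2,x4,x5}} W24={{x2},{x1,x2},{x1,x5},{x2,x3},{x2,x4},{x2,x5},{x2,x7},{x2,x3,x7},{x2,x4,x5}} W25={{x4},{x1,x2},{x1,x5},{x2,x4},{x4,x5},{x2,x4,x5}} W34={{x2},{x1,x2},{x2,x3},{x2,x4},{x2,x5},{x2,x7},{x3,x7},{x2,x3,x7},{x2,x4,x5}} W35={{x4},{x1,x2},{x2,x4},{x4,x5},{x2,x4,x5}} W45={{x1},{x1,x2},{x1,x5},{x2,x4},{x2,x4,x5}}
  W123={{x2,x5},{x2,x7},{x4,x5},{x2,x3,x7},{x2,x4,x5}} W124={{x1,x5},{x2,x5},{x2,x7},{x2,x3,x7},{x2,x4,x5}} W125={{x1,x5},{x4,x5},{x2,x4,x5}} W134={{x2,x5},{x2,x7},{x3,x7},{x2,x3,x7},{x2,x4,x5}} W135={{x4,x5},{x2,x4,x5}} W145={{x1,x5},{x2,x4,x5}} W234={{x2},{x1,x2},{x2,x3},{x2,x4},{x2,x5},{x2,x7},{x2,x3,x7},{x2,x4,x5}} W235={{x4},{x1,x2},{x2,x4},{x4,x5},{x2,x4,x5}} W245={{x1,x2},{x1,x5},{x2,x4},{x2,x4,x5}} W345={{x1,x2},{x2,x4},{x2,x4,x5}}
  W1234={{x2,x5},{x2,x7},{x2,x3,x7},{x2,x4,x5}} W1235={{x4,x5},{x2,x4,x5}} W1245={{x1,x5},{x2,x4,x5}} W1345={{x2,x4,x5}} W2345={{x1,x2},{x2,x4},{x2,x4,x5}}
  W12345={{x2,x4,x5}}
components per intersection:
  W1: {{x5},{x1,x5},{x2,x5},{x4,x5},{x2,x4,x5}} {{x7},{x2,x7},{x3,x7},{x2,x3,x7}}
  W2: {{x2},{x4},{x5},{x1,x2},{x1,x5},{x2,x3},{x2,x4},{x2,x5},{x2,x7},{x4,x5},{x2,x3,x7},{x2,x4,x5}}
  W3: {{x2},{x3},{x4},{x1,x2},{x2,x3},{x2,x4},{x2,x5},{x2,x7},{x3,x7},{x4,x5},{x2,x3,x7},{x2,x4,x5}}
  W4: {{x1},{x2},{x7},{x1,x2},{x1,x5},{x2,x3},{x2,x4},{x2,x5},{x2,x7},{x3,x7},{x2,x3,x7},{x2,x4,x5}} {{x6}}
  W5: {{x1},{x1,x2},{x1,x5}} {{x4},{x2,x4},{x4,x5},{x2,x4,x5}}
  W12: {{x5},{x1,x5},{x2,x5},{x4,x5},{x2,x4,x5}} {{x2,x7},{x2,x3,x7}}
  W13: {{x2,x5},{x4,x5},{x2,x4,x5}} {{x2,x7},{x3,x7},{x2,x3,x7}}
  W14: {{x7},{x2,x7},{x3,x7},{x2,x3,x7}} {{x1,x5}} {{x2,x5},{x2,x4,x5}}
  W15: {{x1,x5}} {{x4,x5},{x2,x4,x5}}
  W23: {{x2},{x4},{x1,x2},{x2,x3},{x2,x4},{x2,x5},{x2,x7},{x4,x5},{x2,x3,x7},{x2,x4,x5}}
  W24: {{x2},{x1,x2},{x2,x3},{x2,x4},{x2,x5},{x2,x7},{x2,x3,x7},{x2,x4,x5}} {{x1,x5}}
  W25: {{x4},{x2,x4},{x4,x5},{x2,x4,x5}} {{x1,x2}} {{x1,x5}}
  W34: {{x2},{x1,x2},{x2,x3},{x2,x4},{x2,x5},{x2,x7},{x3,x7},{x2,x3,x7},{x2,x4,x5}}
  W35: {{x4},{x2,x4},{x4,x5},{x2,x4,x5}} {{x1,x2}}
  W45: {{x1},{x1,x2},{x1,x5}} {{x2,x4},{x2,x4,x5}}
  W123: {{x2,x5},{x4,x5},{x2,x4,x5}} {{x2,x7},{x2,x3,x7}}
  W124: {{x1,x5}} {{x2,x5},{x2,x4,x5}} {{x2,x7},{x2,x3,x7}}
  W125: {{x1,x5}} {{x4,x5},{x2,x4,x5}}
  W134: {{x2,x5},{x2,x4,x5}} {{x2,x7},{x3,x7},{x2,x3,x7}}
  W135: {{x4,x5},{x2,x4,x5}}
  W145: {{x1,x5}} {{x2,x4,x5}}
  W234: {{x2},{x1,x2},{x2,x3},{x2,x4},{x2,x5},{x2,x7},{x2,x3,x7},{x2,x4,x5}}
  W235: {{x4},{x2,x4},{x4,x5},{x2,x4,x5}} {{x1,x2}}
  W245: {{x1,x2}} {{x1,x5}} {{x2,x4},{x2,x4,x5}}
  W345: {{x1,x2}} {{x2,x4},{x2,x4,x5}}
  W1234: {{x2,x5},{x2,x4,x5}} {{x2,x7},{x2,x3,x7}}
  W1235: {{x4,x5},{x2,x4,x5}}
  W1245: {{x1,x5}} {{x2,x4,x5}}
  W1345: {{x2,x4,x5}}
  W2345: {{x1,x2}} {{x2,x4},{x2,x4,x5}}
  W12345: {{x2,x4,x5}}
C dims 8,20,20,8; δ0: rk 6, SNF 1^6; δ1: rk 13, SNF 1^13; δ2: rk 7, SNF 1^7
Ȟ^0 = (8 − 6) − 0 = 2, so Ȟ^0 ≅ Z^2
Ȟ^1 = (20 − 13) − 6 = 1, so Ȟ^1 ≅ Z
Ȟ^2 = (20 − 7) − 13 = 0, so Ȟ^2 ≅ 0

Ȟ^0 = Z^2; Ȟ^1 = Z; Ȟ^2 = 0


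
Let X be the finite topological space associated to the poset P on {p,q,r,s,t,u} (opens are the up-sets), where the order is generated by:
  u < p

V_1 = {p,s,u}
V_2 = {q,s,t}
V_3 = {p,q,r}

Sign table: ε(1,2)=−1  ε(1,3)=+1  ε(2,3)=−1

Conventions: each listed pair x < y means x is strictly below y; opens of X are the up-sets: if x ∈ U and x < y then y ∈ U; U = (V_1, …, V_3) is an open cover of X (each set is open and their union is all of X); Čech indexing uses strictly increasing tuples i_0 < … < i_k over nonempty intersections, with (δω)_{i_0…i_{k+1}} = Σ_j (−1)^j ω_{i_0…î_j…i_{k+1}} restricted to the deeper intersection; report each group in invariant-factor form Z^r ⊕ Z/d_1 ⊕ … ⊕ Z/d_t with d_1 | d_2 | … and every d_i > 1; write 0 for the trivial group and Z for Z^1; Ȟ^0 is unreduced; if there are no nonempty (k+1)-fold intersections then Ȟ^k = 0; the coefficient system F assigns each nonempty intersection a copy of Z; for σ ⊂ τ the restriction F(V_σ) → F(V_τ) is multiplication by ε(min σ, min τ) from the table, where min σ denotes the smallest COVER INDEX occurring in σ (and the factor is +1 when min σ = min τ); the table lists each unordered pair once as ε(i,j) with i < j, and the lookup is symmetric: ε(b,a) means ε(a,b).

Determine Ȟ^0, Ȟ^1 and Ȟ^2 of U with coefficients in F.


Ȟ^0 ≅ Z; Ȟ^1 ≅ Z; Ȟ^2 ≅ 0

nerve simplices:
  V12={s} V13={p} V23={q}
C dims 3,3; δ0: rk 2, SNF 1^2
degree 0: 3−2−0 = 1 → Ȟ^0 ≅ Z
degree 1: 3−0−2 = 1 → Ȟ^1 ≅ Z
degree 2: 0−0−0 = 0 → Ȟ^2 ≅ 0


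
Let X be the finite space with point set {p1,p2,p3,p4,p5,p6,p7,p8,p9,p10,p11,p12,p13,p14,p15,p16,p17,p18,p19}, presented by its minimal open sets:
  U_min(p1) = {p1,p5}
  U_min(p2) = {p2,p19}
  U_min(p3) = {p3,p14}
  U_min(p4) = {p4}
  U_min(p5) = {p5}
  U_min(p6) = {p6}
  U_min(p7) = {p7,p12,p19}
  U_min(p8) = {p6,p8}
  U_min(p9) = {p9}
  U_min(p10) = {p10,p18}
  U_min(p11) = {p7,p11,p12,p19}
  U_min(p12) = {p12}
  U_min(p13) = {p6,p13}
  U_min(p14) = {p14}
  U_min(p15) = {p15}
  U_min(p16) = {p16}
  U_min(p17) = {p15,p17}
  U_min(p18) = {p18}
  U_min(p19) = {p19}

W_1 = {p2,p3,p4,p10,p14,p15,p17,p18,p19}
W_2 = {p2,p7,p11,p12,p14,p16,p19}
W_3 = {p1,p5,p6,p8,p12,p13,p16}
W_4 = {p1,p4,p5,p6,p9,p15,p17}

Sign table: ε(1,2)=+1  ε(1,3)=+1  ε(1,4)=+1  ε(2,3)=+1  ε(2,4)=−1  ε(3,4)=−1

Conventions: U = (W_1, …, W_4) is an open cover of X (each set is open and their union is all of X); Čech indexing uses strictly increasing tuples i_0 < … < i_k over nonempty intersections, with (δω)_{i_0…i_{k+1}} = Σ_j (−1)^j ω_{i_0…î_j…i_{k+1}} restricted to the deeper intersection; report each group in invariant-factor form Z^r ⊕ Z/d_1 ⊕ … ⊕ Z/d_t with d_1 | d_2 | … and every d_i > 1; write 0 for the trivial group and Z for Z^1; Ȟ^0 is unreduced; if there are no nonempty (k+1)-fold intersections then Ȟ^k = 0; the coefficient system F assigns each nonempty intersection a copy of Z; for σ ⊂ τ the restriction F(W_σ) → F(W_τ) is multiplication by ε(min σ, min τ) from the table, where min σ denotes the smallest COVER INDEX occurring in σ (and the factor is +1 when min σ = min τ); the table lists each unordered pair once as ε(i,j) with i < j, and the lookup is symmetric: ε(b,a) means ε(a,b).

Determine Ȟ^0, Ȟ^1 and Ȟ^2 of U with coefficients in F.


Ȟ^0(U;F) ≅ 0, Ȟ^1(U;F) ≅ Z/2, Ȟ^2(U;F) ≅ 0

nerve of the cover:
  W12={p2,p14,p19} W14={p4,p15,p17} W23={p12,p16} W34={p1,p5,p6}
C dims 4,4; δ0: rk 4, SNF 1^3·2
Ȟ^0 = (4 − 4) − 0 = 0, so Ȟ^0 ≅ 0
Ȟ^1 = (4 − 0) − 4 = 0 plus torsion [2], so Ȟ^1 ≅ Z/2
Ȟ^2 = (0 − 0) − 0 = 0, so Ȟ^2 ≅ 0


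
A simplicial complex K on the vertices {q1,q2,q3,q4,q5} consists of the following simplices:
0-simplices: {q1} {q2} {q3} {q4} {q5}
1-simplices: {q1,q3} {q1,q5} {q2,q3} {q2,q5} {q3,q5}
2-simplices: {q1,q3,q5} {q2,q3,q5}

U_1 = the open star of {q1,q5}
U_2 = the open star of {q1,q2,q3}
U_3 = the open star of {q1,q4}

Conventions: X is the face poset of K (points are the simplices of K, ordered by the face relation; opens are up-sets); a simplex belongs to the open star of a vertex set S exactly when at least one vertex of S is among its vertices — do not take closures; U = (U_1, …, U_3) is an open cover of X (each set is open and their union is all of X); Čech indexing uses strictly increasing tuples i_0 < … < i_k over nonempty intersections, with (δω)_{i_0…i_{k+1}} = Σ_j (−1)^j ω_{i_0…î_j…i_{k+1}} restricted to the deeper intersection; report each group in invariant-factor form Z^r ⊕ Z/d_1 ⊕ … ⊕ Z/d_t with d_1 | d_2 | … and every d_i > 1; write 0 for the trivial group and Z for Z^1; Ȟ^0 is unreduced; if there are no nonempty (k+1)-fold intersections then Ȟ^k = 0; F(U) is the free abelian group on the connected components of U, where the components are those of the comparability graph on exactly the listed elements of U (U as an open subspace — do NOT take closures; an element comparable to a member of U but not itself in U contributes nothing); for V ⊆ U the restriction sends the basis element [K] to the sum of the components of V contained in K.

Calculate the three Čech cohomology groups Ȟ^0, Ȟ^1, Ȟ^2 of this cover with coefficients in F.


nerve of the cover:
  U1={{q1},{q5},{q1,q3},{q1,q5},{q2,q5},{q3,q5},{q1,q3,q5},{q2,q3,q5}} U2={{q1},{q2},{q3},{q1,q3},{q1,q5},{q2,q3},{q2,q5},{q3,q5},{q1,q3,q5},{q2,q3,q5}} U3={{q1},{q4},{q1,q3},{q1,q5},{q1,q3,q5}}
  U12={{q1},{q1,q3},{q1,q5},{q2,q5},{q3,q5},{q1,q3,q5},{q2,q3,q5}} U13={{q1},{q1,q3},{q1,q5},{q1,q3,q5}} U23={{q1},{q1,q3},{q1,q5},{q1,q3,q5}}
  U123={{q1},{q1,q3},{q1,q5},{q1,q3,q5}}
components per intersection:
  U1: {{q1},{q5},{q1,q3},{q1,q5},{q2,q5},{q3,q5},{q1,q3,q5},{q2,q3,q5}}
  U2: {{q1},{q2},{q3},{q1,q3},{q1,q5},{q2,q3},{q2,q5},{q3,q5},{q1,q3,q5},{q2,q3,q5}}
  U3: {{q1},{q1,q3},{q1,q5},{q1,q3,q5}} {{q4}}
  U12: {{q1},{q1,q3},{q1,q5},{q2,q5},{q3,q5},{q1,q3,q5},{q2,q3,q5}}
  U13: {{q1},{q1,q3},{q1,q5},{q1,q3,q5}}
  U23: {{q1},{q1,q3},{q1,q5},{q1,q3,q5}}
  U123: {{q1},{q1,q3},{q1,q5},{q1,q3,q5}}
C dims 4,3,1; δ0: rk 2, SNF 1^2; δ1: rk 1, SNF 1^1
Ȟ^0 = (4 − 2) − 0 = 2, so Ȟ^0 ≅ Z^2
Ȟ^1 = (3 − 1) − 2 = 0, so Ȟ^1 ≅ 0
Ȟ^2 = (1 − 0) − 1 = 0, so Ȟ^2 ≅ 0

Ȟ^0 ≅ Z^2; Ȟ^1 ≅ 0; Ȟ^2 ≅ 0


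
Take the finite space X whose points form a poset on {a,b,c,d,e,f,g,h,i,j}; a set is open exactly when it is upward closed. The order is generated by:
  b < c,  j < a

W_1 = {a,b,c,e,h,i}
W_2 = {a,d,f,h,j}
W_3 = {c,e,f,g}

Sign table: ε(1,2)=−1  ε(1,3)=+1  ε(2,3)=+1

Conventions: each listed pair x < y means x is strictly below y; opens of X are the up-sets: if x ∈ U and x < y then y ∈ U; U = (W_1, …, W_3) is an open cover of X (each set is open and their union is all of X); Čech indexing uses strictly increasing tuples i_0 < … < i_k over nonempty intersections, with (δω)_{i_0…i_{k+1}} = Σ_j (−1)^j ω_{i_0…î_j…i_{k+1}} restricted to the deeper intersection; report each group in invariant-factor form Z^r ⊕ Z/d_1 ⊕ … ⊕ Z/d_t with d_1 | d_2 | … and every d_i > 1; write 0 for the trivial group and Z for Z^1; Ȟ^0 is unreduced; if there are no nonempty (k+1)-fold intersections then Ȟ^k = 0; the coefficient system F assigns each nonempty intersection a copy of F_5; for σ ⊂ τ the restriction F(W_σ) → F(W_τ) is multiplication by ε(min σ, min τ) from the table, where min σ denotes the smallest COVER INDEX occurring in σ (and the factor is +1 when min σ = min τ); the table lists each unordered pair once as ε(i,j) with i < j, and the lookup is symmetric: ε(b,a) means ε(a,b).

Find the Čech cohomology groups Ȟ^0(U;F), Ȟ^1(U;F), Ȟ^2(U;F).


Ȟ^0(U;F) ≅ 0, Ȟ^1(U;F) ≅ 0 and Ȟ^2(U;F) ≅ 0

intersection data:
  W12={a,h} W13={c,e} W23={f}
C dims 3,3; δ0: rk_F5 3
Ȟ^0 = (3 − 3) − 0 = 0, so Ȟ^0 ≅ 0
Ȟ^1 = (3 − 0) − 3 = 0, so Ȟ^1 ≅ 0
Ȟ^2 = (0 − 0) − 0 = 0, so Ȟ^2 ≅ 0


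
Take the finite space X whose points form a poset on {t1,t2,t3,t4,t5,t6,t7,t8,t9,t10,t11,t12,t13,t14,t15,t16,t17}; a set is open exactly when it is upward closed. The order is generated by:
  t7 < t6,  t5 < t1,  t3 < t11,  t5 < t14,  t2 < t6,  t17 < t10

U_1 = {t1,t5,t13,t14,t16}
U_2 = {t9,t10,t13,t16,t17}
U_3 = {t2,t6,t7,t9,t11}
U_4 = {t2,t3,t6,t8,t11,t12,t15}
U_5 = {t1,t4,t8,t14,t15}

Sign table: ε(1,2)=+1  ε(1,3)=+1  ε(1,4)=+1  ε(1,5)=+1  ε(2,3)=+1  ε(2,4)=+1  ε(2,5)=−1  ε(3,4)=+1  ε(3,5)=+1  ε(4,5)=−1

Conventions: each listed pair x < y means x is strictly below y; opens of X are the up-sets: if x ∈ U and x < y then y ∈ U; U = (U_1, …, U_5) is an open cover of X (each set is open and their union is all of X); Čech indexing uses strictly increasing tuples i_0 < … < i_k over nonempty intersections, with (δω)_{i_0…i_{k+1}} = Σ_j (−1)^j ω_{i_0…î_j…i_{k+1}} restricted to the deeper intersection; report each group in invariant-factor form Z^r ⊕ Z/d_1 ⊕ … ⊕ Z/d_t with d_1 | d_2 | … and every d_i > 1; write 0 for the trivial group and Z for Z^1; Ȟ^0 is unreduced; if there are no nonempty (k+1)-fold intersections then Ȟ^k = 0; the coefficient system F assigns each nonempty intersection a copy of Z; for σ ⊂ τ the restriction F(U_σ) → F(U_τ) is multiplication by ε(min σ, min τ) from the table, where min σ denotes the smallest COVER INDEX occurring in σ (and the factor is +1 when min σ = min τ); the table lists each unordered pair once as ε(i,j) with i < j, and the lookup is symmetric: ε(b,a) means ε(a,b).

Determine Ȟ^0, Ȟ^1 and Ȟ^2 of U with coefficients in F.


nonempty overlaps:
  U12={t13,t16} U15={t1,t14} U23={t9} U34={t2,t6,t11} U45={t8,t15}
C dims 5,5; δ0: rk 5, SNF 1^4·2
degree 0: 5−5−0 = 0 → Ȟ^0 ≅ 0
degree 1: 5−0−5 = 0 plus torsion [2] → Ȟ^1 ≅ Z/2
degree 2: 0−0−0 = 0 → Ȟ^2 ≅ 0

Ȟ^0 = 0, Ȟ^1 = Z/2, Ȟ^2 = 0


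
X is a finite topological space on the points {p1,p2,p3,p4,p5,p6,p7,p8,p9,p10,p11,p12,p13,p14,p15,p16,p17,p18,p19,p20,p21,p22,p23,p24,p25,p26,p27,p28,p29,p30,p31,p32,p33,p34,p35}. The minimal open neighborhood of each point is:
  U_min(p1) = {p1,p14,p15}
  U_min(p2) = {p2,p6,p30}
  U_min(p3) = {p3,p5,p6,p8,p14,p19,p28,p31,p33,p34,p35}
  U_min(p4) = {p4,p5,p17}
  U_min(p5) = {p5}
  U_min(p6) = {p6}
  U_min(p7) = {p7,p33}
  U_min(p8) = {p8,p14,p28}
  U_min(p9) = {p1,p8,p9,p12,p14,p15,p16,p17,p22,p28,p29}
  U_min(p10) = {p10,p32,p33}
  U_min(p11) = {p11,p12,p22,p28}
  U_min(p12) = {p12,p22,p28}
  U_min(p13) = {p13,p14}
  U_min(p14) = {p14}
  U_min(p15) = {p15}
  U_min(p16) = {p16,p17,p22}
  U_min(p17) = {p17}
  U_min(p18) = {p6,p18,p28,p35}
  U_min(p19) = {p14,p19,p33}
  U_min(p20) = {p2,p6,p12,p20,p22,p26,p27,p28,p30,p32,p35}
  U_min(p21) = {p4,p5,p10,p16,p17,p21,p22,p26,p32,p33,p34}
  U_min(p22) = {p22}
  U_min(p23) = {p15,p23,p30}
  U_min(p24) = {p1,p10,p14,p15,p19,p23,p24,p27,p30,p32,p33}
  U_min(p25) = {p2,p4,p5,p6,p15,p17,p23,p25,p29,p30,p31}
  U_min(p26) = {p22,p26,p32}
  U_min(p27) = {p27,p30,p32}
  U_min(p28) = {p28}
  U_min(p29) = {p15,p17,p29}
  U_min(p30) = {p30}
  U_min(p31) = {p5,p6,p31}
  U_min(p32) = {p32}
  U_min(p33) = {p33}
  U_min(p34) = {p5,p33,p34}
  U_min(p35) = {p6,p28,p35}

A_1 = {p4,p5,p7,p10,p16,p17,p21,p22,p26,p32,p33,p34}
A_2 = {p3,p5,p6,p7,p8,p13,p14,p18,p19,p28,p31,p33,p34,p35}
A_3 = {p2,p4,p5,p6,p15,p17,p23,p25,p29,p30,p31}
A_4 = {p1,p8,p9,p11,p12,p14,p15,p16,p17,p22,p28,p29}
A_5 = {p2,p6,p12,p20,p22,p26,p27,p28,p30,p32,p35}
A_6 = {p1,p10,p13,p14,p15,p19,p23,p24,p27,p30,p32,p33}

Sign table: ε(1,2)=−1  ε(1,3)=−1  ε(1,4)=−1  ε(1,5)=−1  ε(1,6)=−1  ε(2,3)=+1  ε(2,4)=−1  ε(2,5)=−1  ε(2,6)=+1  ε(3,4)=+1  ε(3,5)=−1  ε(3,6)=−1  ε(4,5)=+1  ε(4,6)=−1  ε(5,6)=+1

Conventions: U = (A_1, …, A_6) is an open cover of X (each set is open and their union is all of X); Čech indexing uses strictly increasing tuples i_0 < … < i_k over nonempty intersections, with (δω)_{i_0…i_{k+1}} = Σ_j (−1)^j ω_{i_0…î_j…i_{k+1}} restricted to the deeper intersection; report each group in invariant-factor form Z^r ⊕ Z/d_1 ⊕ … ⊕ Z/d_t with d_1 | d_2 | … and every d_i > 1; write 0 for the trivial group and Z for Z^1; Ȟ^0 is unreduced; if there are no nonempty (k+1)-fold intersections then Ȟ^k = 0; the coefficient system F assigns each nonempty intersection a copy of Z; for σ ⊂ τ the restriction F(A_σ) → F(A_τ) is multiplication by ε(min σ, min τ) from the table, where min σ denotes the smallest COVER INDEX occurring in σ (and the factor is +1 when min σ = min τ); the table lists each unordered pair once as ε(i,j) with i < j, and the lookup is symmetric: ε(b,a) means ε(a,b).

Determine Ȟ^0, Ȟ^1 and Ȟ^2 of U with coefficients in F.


cover nerve:
  A12={p5,p7,p33,p34} A13={p4,p5,p17} A14={p16,p17,p22} A15={p22,p26,p32} A16={p10,p32,p33} A23={p5,p6,p31} A24={p8,p14,p28} A25={p6,p28,p35} A26={p13,p14,p19,p33} A34={p15,p17,p29} A35={p2,p6,p30} A36={p15,p23,p30} A45={p12,p22,p28} A46={p1,p14,p15} A56={p27,p30,p32}
  A123={p5} A126={p33} A134={p17} A145={p22} A156={p32} A235={p6} A245={p28} A246={p14} A346={p15} A356={p30}
C dims 6,15,10; δ0: rk 6, SNF 1^5·2; δ1: rk 9, SNF 1^9
Ȟ^0: (6−6)−0=0 ⇒ 0
Ȟ^1: (15−9)−6=0 plus torsion [2] ⇒ Z/2
Ȟ^2: (10−0)−9=1 ⇒ Z

Ȟ^0(U;F) ≅ 0, Ȟ^1(U;F) ≅ Z/2 and Ȟ^2(U;F) ≅ Z


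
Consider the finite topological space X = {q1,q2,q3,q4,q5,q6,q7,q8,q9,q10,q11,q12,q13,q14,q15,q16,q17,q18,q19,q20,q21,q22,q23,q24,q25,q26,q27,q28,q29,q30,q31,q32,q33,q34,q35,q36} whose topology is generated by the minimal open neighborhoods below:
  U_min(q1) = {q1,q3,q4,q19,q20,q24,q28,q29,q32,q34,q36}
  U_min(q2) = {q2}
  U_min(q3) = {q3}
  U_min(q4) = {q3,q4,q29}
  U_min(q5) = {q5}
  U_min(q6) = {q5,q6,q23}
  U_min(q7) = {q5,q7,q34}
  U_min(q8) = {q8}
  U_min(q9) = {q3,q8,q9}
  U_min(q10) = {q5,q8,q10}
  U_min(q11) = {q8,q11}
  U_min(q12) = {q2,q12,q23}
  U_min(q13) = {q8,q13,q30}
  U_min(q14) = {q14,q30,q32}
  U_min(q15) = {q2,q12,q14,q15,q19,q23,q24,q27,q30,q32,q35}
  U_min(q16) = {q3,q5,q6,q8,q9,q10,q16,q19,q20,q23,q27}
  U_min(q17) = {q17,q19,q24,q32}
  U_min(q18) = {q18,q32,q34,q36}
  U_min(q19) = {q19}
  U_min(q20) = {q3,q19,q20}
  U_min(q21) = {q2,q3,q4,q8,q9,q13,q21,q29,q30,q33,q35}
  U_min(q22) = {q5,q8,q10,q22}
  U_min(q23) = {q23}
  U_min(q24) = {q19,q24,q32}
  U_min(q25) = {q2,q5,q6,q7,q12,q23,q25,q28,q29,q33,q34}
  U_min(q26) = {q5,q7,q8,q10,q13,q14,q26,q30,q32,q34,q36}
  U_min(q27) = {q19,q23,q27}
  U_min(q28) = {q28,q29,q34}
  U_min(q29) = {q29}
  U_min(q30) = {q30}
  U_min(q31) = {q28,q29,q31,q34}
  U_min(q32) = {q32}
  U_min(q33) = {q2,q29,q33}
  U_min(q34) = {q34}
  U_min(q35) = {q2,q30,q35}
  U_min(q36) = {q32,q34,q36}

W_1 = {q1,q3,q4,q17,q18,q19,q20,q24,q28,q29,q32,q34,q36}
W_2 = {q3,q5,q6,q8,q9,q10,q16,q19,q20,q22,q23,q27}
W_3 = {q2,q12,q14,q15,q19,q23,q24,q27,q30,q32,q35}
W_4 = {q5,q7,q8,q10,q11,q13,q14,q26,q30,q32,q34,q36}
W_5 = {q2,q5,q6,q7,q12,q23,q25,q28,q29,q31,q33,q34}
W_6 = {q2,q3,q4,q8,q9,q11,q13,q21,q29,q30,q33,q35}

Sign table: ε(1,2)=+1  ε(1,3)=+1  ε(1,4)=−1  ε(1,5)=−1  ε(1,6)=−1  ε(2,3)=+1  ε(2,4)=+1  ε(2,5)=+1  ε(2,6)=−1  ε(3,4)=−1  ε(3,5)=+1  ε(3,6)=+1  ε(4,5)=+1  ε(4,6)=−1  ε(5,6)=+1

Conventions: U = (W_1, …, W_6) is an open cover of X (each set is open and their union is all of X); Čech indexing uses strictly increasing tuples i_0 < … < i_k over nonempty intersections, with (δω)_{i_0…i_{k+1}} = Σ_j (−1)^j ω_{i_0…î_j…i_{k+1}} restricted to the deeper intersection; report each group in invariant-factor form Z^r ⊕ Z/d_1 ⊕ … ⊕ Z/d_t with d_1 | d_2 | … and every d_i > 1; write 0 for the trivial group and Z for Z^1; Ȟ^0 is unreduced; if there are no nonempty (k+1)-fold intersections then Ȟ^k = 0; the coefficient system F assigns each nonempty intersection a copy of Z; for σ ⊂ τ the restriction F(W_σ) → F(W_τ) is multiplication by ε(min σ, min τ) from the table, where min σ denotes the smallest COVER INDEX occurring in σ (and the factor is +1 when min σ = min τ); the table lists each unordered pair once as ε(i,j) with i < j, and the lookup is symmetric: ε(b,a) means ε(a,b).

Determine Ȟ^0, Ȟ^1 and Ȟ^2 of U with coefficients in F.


intersection data:
  W12={q3,q19,q20} W13={q19,q24,q32} W14={q32,q34,q36} W15={q28,q29,q34} W16={q3,q4,q29} W23={q19,q23,q27} W24={q5,q8,q10} W25={q5,q6,q23} W26={q3,q8,q9} W34={q14,q30,q32} W35={q2,q12,q23} W36={q2,q30,q35} W45={q5,q7,q34} W46={q8,q11,q13,q30} W56={q2,q29,q33}
  W123={q19} W126={q3} W134={q32} W145={q34} W156={q29} W235={q23} W245={q5} W246={q8} W346={q30} W356={q2}
C dims 6,15,10; δ0: rk 6, SNF 1^5·2; δ1: rk 9, SNF 1^9
Ȟ^0 = (6 − 6) − 0 = 0, so Ȟ^0 ≅ 0
Ȟ^1 = (15 − 9) − 6 = 0 plus torsion [2], so Ȟ^1 ≅ Z/2
Ȟ^2 = (10 − 0) − 9 = 1, so Ȟ^2 ≅ Z

Ȟ^0(U;F) ≅ 0, Ȟ^1(U;F) ≅ Z/2 and Ȟ^2(U;F) ≅ Z


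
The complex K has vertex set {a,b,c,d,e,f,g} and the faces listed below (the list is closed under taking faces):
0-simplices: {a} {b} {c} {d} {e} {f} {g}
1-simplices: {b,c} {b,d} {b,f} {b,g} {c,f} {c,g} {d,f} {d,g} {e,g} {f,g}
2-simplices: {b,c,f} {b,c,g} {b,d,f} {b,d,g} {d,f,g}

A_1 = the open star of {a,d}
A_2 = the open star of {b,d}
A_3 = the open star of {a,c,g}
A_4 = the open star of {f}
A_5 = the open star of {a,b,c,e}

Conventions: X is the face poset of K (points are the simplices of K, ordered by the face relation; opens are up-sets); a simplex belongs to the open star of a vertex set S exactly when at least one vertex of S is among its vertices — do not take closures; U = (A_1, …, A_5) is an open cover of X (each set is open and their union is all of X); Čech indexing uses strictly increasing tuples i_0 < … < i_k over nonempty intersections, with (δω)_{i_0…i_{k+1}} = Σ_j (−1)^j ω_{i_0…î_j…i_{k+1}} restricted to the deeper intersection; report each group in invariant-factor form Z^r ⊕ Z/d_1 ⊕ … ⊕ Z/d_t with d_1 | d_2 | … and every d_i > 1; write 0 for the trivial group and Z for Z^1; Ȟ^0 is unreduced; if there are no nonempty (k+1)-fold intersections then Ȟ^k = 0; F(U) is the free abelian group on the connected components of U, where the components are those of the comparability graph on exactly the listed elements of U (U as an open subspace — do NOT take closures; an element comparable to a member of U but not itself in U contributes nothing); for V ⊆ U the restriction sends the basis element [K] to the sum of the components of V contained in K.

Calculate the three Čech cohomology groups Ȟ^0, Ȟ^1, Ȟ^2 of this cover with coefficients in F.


nonempty overlaps:
  A1={{a},{d},{b,d},{d,f},{d,g},{b,d,f},{b,d,g},{d,f,g}} A2={{b},{d},{b,c},{b,d},{b,f},{b,g},{d,f},{d,g},{b,c,f},{b,c,g},{b,d,f},{b,d,g},{d,f,g}} A3={{a},{c},{g},{b,c},{b,g},{c,f},{c,g},{d,g},{e,g},{f,g},{b,c,f},{b,c,g},{b,d,g},{d,f,g}} A4={{f},{b,f},{c,f},{d,f},{f,g},{b,c,f},{b,d,f},{d,f,g}} A5={{a},{b},{c},{e},{b,c},{b,d},{b,f},{b,g},{c,f},{c,g},{e,g},{b,c,f},{b,c,g},{b,d,f},{b,d,g}}
  A12={{d},{b,d},{d,f},{d,g},{b,d,f},{b,d,g},{d,f,g}} A13={{a},{d,g},{b,d,g},{d,f,g}} A14={{d,f},{b,d,f},{d,f,g}} A15={{a},{b,d},{b,d,f},{b,d,g}} A23={{b,c},{b,g},{d,g},{b,c,f},{b,c,g},{b,d,g},{d,f,g}} A24={{b,f},{d,f},{b,c,f},{b,d,f},{d,f,g}} A25={{b},{b,c},{b,d},{b,f},{b,g},{b,c,f},{b,c,g},{b,d,f},{b,d,g}} A34={{c,f},{f,g},{b,c,f},{d,f,g}} A35={{a},{c},{b,c},{b,g},{c,f},{c,g},{e,g},{b,c,f},{b,c,g},{b,d,g}} A45={{b,f},{c,f},{b,c,f},{b,d,f}}
  A123={{d,g},{b,d,g},{d,f,g}} A124={{d,f},{b,d,f},{d,f,g}} A125={{b,d},{b,d,f},{b,d,g}} A134={{d,f,g}} A135={{a},{b,d,g}} A145={{b,d,f}} A234={{b,c,f},{d,f,g}} A235={{b,c},{b,g},{b,c,f},{b,c,g},{b,d,g}} A245={{b,f},{b,c,f},{b,d,f}} A345={{c,f},{b,c,f}}
  A1234={{d,f,g}} A1235={{b,d,g}} A1245={{b,d,f}} A2345={{b,c,f}}
components per intersection:
  A1: {{a}} {{d},{b,d},{d,f},{d,g},{b,d,f},{b,d,g},{d,f,g}}
  A2: {{b},{d},{b,c},{b,d},{b,f},{b,g},{d,f},{d,g},{b,c,f},{b,c,g},{b,d,f},{b,d,g},{d,f,g}}
  A3: {{a}} {{c},{g},{b,c},{b,g},{c,f},{c,g},{d,g},{e,g},{f,g},{b,c,f},{b,c,g},{b,d,g},{d,f,g}}
  A4: {{f},{b,f},{c,f},{d,f},{f,g},{b,c,f},{b,d,f},{d,f,g}}
  A5: {{a}} {{b},{c},{b,c},{b,d},{b,f},{b,g},{c,f},{c,g},{b,c,f},{b,c,g},{b,d,f},{b,d,g}} {{e},{e,g}}
  A12: {{d},{b,d},{d,f},{d,g},{b,d,f},{b,d,g},{d,f,g}}
  A13: {{a}} {{d,g},{b,d,g},{d,f,g}}
  A14: {{d,f},{b,d,f},{d,f,g}}
  A15: {{a}} {{b,d},{b,d,f},{b,d,g}}
  A23: {{b,c},{b,g},{d,g},{b,c,f},{b,c,g},{b,d,g},{d,f,g}}
  A24: {{b,f},{d,f},{b,c,f},{b,d,f},{d,f,g}}
  A25: {{b},{b,c},{b,d},{b,f},{b,g},{b,c,f},{b,c,g},{b,d,f},{b,d,g}}
  A34: {{c,f},{b,c,f}} {{f,g},{d,f,g}}
  A35: {{a}} {{c},{b,c},{b,g},{c,f},{c,g},{b,c,f},{b,c,g},{b,d,g}} {{e,g}}
  A45: {{b,f},{c,f},{b,c,f},{b,d,f}}
  A123: {{d,g},{b,d,g},{d,f,g}}
  A124: {{d,f},{b,d,f},{d,f,g}}
  A125: {{b,d},{b,d,f},{b,d,g}}
  A134: {{d,f,g}}
  A135: {{a}} {{b,d,g}}
  A145: {{b,d,f}}
  A234: {{b,c,f}} {{d,f,g}}
  A235: {{b,c},{b,g},{b,c,f},{b,c,g},{b,d,g}}
  A245: {{b,f},{b,c,f},{b,d,f}}
  A345: {{c,f},{b,c,f}}
  A1234: {{d,f,g}}
  A1235: {{b,d,g}}
  A1245: {{b,d,f}}
  A2345: {{b,c,f}}
C dims 9,15,12,4; δ0: rk 7, SNF 1^7; δ1: rk 8, SNF 1^8; δ2: rk 4, SNF 1^4
degree 0: 9−7−0 = 2 → Ȟ^0 ≅ Z^2
degree 1: 15−8−7 = 0 → Ȟ^1 ≅ 0
degree 2: 12−4−8 = 0 → Ȟ^2 ≅ 0

Ȟ^0 = Z^2, Ȟ^1 = 0 and Ȟ^2 = 0


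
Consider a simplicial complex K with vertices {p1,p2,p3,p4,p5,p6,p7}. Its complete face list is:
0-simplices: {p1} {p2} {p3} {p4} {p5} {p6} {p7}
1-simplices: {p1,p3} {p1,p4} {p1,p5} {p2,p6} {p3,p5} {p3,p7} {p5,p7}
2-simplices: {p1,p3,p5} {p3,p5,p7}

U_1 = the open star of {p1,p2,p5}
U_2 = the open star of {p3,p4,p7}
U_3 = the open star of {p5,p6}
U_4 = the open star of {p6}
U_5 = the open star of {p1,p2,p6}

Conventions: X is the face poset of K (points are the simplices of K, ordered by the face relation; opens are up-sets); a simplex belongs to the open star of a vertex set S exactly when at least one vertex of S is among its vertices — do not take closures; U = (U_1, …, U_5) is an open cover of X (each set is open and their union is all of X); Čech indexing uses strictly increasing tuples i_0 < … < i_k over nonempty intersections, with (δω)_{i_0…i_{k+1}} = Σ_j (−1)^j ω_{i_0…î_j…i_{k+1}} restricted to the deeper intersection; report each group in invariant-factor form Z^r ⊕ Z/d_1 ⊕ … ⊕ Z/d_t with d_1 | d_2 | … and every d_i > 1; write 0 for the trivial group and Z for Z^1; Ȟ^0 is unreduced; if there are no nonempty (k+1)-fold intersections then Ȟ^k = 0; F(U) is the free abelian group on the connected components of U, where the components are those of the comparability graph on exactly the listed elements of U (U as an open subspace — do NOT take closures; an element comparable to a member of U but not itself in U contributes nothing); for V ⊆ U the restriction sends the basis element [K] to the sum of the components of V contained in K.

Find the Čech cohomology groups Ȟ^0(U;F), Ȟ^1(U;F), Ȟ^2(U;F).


cover nerve:
  U1={{p1},{p2},{p5},{p1,p3},{p1,p4},{p1,p5},{p2,p6},{p3,p5},{p5,p7},{p1,p3,p5},{p3,p5,p7}} U2={{p3},{p4},{p7},{p1,p3},{p1,p4},{p3,p5},{p3,p7},{p5,p7},{p1,p3,p5},{p3,p5,p7}} U3={{p5},{p6},{p1,p5},{p2,p6},{p3,p5},{p5,p7},{p1,p3,p5},{p3,p5,p7}} U4={{p6},{p2,p6}} U5={{p1},{p2},{p6},{p1,p3},{p1,p4},{p1,p5},{p2,p6},{p1,p3,p5}}
  U12={{p1,p3},{p1,p4},{p3,p5},{p5,p7},{p1,p3,p5},{p3,p5,p7}} U13={{p5},{p1,p5},{p2,p6},{p3,p5},{p5,p7},{p1,p3,p5},{p3,p5,p7}} U14={{p2,p6}} U15={{p1},{p2},{p1,p3},{p1,p4},{p1,p5},{p2,p6},{p1,p3,p5}} U23={{p3,p5},{p5,p7},{p1,p3,p5},{p3,p5,p7}} U25={{p1,p3},{p1,p4},{p1,p3,p5}} U34={{p6},{p2,p6}} U35={{p6},{p1,p5},{p2,p6},{p1,p3,p5}} U45={{p6},{p2,p6}}
  U123={{p3,p5},{p5,p7},{p1,p3,p5},{p3,p5,p7}} U125={{p1,p3},{p1,p4},{p1,p3,p5}} U134={{p2,p6}} U135={{p1,p5},{p2,p6},{p1,p3,p5}} U145={{p2,p6}} U235={{p1,p3,p5}} U345={{p6},{p2,p6}}
  U1235={{p1,p3,p5}} U1345={{p2,p6}}
components per intersection:
  U1: {{p1},{p5},{p1,p3},{p1,p4},{p1,p5},{p3,p5},{p5,p7},{p1,p3,p5},{p3,p5,p7}} {{p2},{p2,p6}}
  U2: {{p3},{p7},{p1,p3},{p3,p5},{p3,p7},{p5,p7},{p1,p3,p5},{p3,p5,p7}} {{p4},{p1,p4}}
  U3: {{p5},{p1,p5},{p3,p5},{p5,p7},{p1,p3,p5},{p3,p5,p7}} {{p6},{p2,p6}}
  U4: {{p6},{p2,p6}}
  U5: {{p1},{p1,p3},{p1,p4},{p1,p5},{p1,p3,p5}} {{p2},{p6},{p2,p6}}
  U12: {{p1,p3},{p3,p5},{p5,p7},{p1,p3,p5},{p3,p5,p7}} {{p1,p4}}
  U13: {{p5},{p1,p5},{p3,p5},{p5,p7},{p1,p3,p5},{p3,p5,p7}} {{p2,p6}}
  U14: {{p2,p6}}
  U15: {{p1},{p1,p3},{p1,p4},{p1,p5},{p1,p3,p5}} {{p2},{p2,p6}}
  U23: {{p3,p5},{p5,p7},{p1,p3,p5},{p3,p5,p7}}
  U25: {{p1,p3},{p1,p3,p5}} {{p1,p4}}
  U34: {{p6},{p2,p6}}
  U35: {{p6},{p2,p6}} {{p1,p5},{p1,p3,p5}}
  U45: {{p6},{p2,p6}}
  U123: {{p3,p5},{p5,p7},{p1,p3,p5},{p3,p5,p7}}
  U125: {{p1,p3},{p1,p3,p5}} {{p1,p4}}
  U134: {{p2,p6}}
  U135: {{p1,p5},{p1,p3,p5}} {{p2,p6}}
  U145: {{p2,p6}}
  U235: {{p1,p3,p5}}
  U345: {{p6},{p2,p6}}
  U1235: {{p1,p3,p5}}
  U1345: {{p2,p6}}
C dims 9,14,9,2; δ0: rk 7, SNF 1^7; δ1: rk 7, SNF 1^7; δ2: rk 2, SNF 1^2
Ȟ^0: (9−7)−0=2 ⇒ Z^2
Ȟ^1: (14−7)−7=0 ⇒ 0
Ȟ^2: (9−2)−7=0 ⇒ 0

Ȟ^0(U;F) ≅ Z^2; Ȟ^1(U;F) ≅ 0; Ȟ^2(U;F) ≅ 0


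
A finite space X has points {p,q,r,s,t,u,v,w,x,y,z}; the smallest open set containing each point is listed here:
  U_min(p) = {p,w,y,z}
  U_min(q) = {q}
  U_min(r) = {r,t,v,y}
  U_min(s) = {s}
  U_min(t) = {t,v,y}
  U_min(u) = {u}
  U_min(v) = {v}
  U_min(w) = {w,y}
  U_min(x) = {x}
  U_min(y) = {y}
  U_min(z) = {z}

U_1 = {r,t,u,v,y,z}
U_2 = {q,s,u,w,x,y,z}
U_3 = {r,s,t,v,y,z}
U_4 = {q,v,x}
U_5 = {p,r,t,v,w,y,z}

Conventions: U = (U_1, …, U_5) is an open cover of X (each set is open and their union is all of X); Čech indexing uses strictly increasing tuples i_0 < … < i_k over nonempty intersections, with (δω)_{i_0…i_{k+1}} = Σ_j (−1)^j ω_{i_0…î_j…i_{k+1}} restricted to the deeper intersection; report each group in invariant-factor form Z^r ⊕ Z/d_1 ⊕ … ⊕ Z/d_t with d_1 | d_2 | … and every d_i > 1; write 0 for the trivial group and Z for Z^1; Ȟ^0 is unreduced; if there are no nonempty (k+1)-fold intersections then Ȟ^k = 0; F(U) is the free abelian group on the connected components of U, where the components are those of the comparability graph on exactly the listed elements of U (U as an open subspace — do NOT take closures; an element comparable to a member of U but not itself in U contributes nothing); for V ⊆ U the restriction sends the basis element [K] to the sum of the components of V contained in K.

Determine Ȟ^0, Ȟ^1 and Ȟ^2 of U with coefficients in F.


cover nerve:
  U12={u,y,z} U13={r,t,v,y,z} U14={v} U15={r,t,v,y,z} U23={s,y,z} U24={q,x} U25={w,y,z} U34={v} U35={r,t,v,y,z} U45={v}
  U123={y,z} U125={y,z} U134={v} U135={r,t,v,y,z} U145={v} U235={y,z} U345={v}
  U1235={y,z} U1345={v}
components per intersection:
  U1: {r,t,v,y} {u} {z}
  U2: {q} {s} {u} {w,y} {x} {z}
  U3: {r,t,v,y} {s} {z}
  U4: {q} {v} {x}
  U5: {p,r,t,v,w,y,z}
  U12: {u} {y} {z}
  U13: {r,t,v,y} {z}
  U14: {v}
  U15: {r,t,v,y} {z}
  U23: {s} {y} {z}
  U24: {q} {x}
  U25: {w,y} {z}
  U34: {v}
  U35: {r,t,v,y} {z}
  U45: {v}
  U123: {y} {z}
  U125: {y} {z}
  U134: {v}
  U135: {r,t,v,y} {z}
  U145: {v}
  U235: {y} {z}
  U345: {v}
  U1235: {y} {z}
  U1345: {v}
C dims 16,19,11,3; δ0: rk 11, SNF 1^11; δ1: rk 8, SNF 1^8; δ2: rk 3, SNF 1^3
Ȟ^0: (16−11)−0=5 ⇒ Z^5
Ȟ^1: (19−8)−11=0 ⇒ 0
Ȟ^2: (11−3)−8=0 ⇒ 0

Ȟ^0 ≅ Z^5; Ȟ^1 ≅ 0; Ȟ^2 ≅ 0


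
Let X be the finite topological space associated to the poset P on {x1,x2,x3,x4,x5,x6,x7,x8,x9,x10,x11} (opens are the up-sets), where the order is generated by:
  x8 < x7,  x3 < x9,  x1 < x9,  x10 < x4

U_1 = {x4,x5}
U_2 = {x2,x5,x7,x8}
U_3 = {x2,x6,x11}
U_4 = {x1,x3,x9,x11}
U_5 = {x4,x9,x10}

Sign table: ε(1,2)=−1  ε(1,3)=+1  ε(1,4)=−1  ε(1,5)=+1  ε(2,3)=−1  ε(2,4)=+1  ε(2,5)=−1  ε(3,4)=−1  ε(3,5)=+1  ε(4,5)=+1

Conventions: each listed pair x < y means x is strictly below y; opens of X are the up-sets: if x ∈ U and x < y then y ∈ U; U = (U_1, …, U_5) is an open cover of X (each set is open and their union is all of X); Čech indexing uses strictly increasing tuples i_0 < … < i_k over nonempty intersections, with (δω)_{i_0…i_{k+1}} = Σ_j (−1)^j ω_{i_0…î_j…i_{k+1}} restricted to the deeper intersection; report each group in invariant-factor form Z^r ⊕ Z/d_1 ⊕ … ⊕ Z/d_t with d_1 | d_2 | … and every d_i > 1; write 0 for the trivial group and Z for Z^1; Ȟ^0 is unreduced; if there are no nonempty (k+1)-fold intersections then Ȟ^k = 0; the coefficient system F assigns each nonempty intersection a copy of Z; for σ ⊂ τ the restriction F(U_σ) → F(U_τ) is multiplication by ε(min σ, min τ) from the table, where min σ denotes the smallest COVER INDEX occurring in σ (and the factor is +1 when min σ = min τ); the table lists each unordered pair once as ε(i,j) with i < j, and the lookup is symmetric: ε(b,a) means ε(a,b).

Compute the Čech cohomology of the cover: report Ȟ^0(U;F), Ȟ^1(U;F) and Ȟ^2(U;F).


Ȟ^0 = 0, Ȟ^1 = Z/2 and Ȟ^2 = 0

intersection data:
  U12={x5} U15={x4} U23={x2} U34={x11} U45={x9}
C dims 5,5; δ0: rk 5, SNF 1^4·2
Ȟ^0 = (5 − 5) − 0 = 0, so Ȟ^0 ≅ 0
Ȟ^1 = (5 − 0) − 5 = 0 plus torsion [2], so Ȟ^1 ≅ Z/2
Ȟ^2 = (0 − 0) − 0 = 0, so Ȟ^2 ≅ 0


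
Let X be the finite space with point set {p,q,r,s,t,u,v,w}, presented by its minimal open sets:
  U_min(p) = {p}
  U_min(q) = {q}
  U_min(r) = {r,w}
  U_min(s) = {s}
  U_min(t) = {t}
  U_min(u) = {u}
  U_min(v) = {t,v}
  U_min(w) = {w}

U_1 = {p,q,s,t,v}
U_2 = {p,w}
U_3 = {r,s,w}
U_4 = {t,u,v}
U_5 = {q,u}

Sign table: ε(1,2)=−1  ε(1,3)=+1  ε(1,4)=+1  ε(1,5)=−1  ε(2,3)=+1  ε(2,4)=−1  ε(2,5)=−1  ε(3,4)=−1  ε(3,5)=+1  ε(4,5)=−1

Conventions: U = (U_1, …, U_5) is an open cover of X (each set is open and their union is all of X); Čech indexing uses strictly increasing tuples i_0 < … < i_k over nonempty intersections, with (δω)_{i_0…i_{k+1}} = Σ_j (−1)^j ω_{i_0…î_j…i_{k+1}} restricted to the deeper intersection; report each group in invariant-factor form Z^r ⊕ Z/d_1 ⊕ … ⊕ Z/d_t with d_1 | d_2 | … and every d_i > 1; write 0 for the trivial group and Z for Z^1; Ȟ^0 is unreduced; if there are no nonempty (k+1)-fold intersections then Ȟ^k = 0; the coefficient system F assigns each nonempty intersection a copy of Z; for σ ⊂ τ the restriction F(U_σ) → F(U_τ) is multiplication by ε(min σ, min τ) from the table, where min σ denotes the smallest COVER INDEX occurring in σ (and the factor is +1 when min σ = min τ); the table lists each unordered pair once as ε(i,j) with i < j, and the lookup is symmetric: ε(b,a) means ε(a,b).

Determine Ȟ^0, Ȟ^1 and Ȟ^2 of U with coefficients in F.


Ȟ^0(U;F) ≅ 0, Ȟ^1(U;F) ≅ Z ⊕ Z/2, Ȟ^2(U;F) ≅ 0

nerve of the cover:
  U12={p} U13={s} U14={t,v} U15={q} U23={w} U45={u}
C dims 5,6; δ0: rk 5, SNF 1^4·2
Ȟ^0 = (5 − 5) − 0 = 0, so Ȟ^0 ≅ 0
Ȟ^1 = (6 − 0) − 5 = 1 plus torsion [2], so Ȟ^1 ≅ Z ⊕ Z/2
Ȟ^2 = (0 − 0) − 0 = 0, so Ȟ^2 ≅ 0


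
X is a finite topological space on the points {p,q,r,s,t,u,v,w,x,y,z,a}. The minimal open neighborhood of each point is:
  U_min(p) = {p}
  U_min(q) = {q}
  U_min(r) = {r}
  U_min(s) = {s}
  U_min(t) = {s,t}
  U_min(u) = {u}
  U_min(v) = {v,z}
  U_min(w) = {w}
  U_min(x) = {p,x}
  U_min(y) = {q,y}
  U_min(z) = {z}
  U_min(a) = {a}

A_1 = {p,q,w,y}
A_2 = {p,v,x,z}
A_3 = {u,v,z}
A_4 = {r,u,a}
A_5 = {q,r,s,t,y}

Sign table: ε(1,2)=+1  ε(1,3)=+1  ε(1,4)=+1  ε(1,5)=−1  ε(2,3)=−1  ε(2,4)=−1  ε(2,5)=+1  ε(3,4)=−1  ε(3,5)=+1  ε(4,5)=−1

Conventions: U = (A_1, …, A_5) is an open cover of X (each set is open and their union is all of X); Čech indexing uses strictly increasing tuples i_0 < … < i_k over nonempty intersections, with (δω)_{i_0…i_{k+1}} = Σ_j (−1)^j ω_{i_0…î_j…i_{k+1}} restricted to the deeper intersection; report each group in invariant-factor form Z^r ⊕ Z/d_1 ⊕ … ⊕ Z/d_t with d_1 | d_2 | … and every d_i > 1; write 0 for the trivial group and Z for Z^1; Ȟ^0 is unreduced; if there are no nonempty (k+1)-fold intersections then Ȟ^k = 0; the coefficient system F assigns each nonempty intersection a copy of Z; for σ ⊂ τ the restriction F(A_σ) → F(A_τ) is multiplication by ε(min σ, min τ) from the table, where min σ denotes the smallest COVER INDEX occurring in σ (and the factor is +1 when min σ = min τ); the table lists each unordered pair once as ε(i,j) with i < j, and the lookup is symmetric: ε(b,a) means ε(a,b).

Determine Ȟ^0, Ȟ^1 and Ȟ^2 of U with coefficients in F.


cover nerve:
  A12={p} A15={q,y} A23={v,z} A34={u} A45={r}
C dims 5,5; δ0: rk 4, SNF 1^4
Ȟ^0: (5−4)−0=1 ⇒ Z
Ȟ^1: (5−0)−4=1 ⇒ Z
Ȟ^2: (0−0)−0=0 ⇒ 0

Ȟ^0 = Z,  Ȟ^1 = Z,  Ȟ^2 = 0
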